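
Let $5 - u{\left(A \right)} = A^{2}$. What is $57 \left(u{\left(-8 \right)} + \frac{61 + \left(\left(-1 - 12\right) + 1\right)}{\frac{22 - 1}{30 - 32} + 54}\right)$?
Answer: $- \frac{95665}{29} \approx -3298.8$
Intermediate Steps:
$u{\left(A \right)} = 5 - A^{2}$
$57 \left(u{\left(-8 \right)} + \frac{61 + \left(\left(-1 - 12\right) + 1\right)}{\frac{22 - 1}{30 - 32} + 54}\right) = 57 \left(\left(5 - \left(-8\right)^{2}\right) + \frac{61 + \left(\left(-1 - 12\right) + 1\right)}{\frac{22 - 1}{30 - 32} + 54}\right) = 57 \left(\left(5 - 64\right) + \frac{61 + \left(-13 + 1\right)}{\frac{21}{-2} + 54}\right) = 57 \left(\left(5 - 64\right) + \frac{61 - 12}{21 \left(- \frac{1}{2}\right) + 54}\right) = 57 \left(-59 + \frac{49}{- \frac{21}{2} + 54}\right) = 57 \left(-59 + \frac{49}{\frac{87}{2}}\right) = 57 \left(-59 + 49 \cdot \frac{2}{87}\right) = 57 \left(-59 + \frac{98}{87}\right) = 57 \left(- \frac{5035}{87}\right) = - \frac{95665}{29}$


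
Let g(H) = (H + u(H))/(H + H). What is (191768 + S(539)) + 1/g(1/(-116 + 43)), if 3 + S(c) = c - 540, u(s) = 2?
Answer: 27805778/145 ≈ 1.9176e+5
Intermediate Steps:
g(H) = (2 + H)/(2*H) (g(H) = (H + 2)/(H + H) = (2 + H)/((2*H)) = (2 + H)*(1/(2*H)) = (2 + H)/(2*H))
S(c) = -543 + c (S(c) = -3 + (c - 540) = -3 + (-540 + c) = -543 + c)
(191768 + S(539)) + 1/g(1/(-116 + 43)) = (191768 + (-543 + 539)) + 1/((2 + 1/(-116 + 43))/(2*(1/(-116 + 43)))) = (191768 - 4) + 1/((2 + 1/(-73))/(2*(1/(-73)))) = 191764 + 1/((2 - 1/73)/(2*(-1/73))) = 191764 + 1/((1/2)*(-73)*(145/73)) = 191764 + 1/(-145/2) = 191764 - 2/145 = 27805778/145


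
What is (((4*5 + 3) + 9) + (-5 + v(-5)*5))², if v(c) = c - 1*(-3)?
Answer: 289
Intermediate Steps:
v(c) = 3 + c (v(c) = c + 3 = 3 + c)
(((4*5 + 3) + 9) + (-5 + v(-5)*5))² = (((4*5 + 3) + 9) + (-5 + (3 - 5)*5))² = (((20 + 3) + 9) + (-5 - 2*5))² = ((23 + 9) + (-5 - 10))² = (32 - 15)² = 17² = 289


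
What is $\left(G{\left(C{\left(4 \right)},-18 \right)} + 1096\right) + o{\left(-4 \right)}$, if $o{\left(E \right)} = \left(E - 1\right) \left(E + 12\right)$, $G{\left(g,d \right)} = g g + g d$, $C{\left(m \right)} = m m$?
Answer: $1024$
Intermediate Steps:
$C{\left(m \right)} = m^{2}$
$G{\left(g,d \right)} = g^{2} + d g$
$o{\left(E \right)} = \left(-1 + E\right) \left(12 + E\right)$
$\left(G{\left(C{\left(4 \right)},-18 \right)} + 1096\right) + o{\left(-4 \right)} = \left(4^{2} \left(-18 + 4^{2}\right) + 1096\right) + \left(-12 + \left(-4\right)^{2} + 11 \left(-4\right)\right) = \left(16 \left(-18 + 16\right) + 1096\right) - 40 = \left(16 \left(-2\right) + 1096\right) - 40 = \left(-32 + 1096\right) - 40 = 1064 - 40 = 1024$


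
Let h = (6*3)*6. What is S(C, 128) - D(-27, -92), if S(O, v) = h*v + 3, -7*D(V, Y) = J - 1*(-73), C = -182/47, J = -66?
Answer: 13828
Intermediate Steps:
C = -182/47 (C = -182*1/47 = -182/47 ≈ -3.8723)
D(V, Y) = -1 (D(V, Y) = -(-66 - 1*(-73))/7 = -(-66 + 73)/7 = -⅐*7 = -1)
h = 108 (h = 18*6 = 108)
S(O, v) = 3 + 108*v (S(O, v) = 108*v + 3 = 3 + 108*v)
S(C, 128) - D(-27, -92) = (3 + 108*128) - 1*(-1) = (3 + 13824) + 1 = 13827 + 1 = 13828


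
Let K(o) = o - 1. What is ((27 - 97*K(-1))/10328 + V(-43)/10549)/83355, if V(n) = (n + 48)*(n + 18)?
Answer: 1040329/9081533251560 ≈ 1.1455e-7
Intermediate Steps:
V(n) = (18 + n)*(48 + n) (V(n) = (48 + n)*(18 + n) = (18 + n)*(48 + n))
K(o) = -1 + o
((27 - 97*K(-1))/10328 + V(-43)/10549)/83355 = ((27 - 97*(-1 - 1))/10328 + (864 + (-43)² + 66*(-43))/10549)/83355 = ((27 - 97*(-2))*(1/10328) + (864 + 1849 - 2838)*(1/10549))*(1/83355) = ((27 + 194)*(1/10328) - 125*1/10549)*(1/83355) = (221*(1/10328) - 125/10549)*(1/83355) = (221/10328 - 125/10549)*(1/83355) = (1040329/108950072)*(1/83355) = 1040329/9081533251560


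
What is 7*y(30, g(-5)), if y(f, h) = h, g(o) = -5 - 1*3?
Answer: -56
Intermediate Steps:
g(o) = -8 (g(o) = -5 - 3 = -8)
7*y(30, g(-5)) = 7*(-8) = -56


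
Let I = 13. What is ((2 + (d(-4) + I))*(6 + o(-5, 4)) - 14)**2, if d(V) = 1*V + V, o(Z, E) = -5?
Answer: 49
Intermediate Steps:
d(V) = 2*V (d(V) = V + V = 2*V)
((2 + (d(-4) + I))*(6 + o(-5, 4)) - 14)**2 = ((2 + (2*(-4) + 13))*(6 - 5) - 14)**2 = ((2 + (-8 + 13))*1 - 14)**2 = ((2 + 5)*1 - 14)**2 = (7*1 - 14)**2 = (7 - 14)**2 = (-7)**2 = 49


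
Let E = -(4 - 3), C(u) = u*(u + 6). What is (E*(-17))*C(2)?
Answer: 272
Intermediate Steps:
C(u) = u*(6 + u)
E = -1 (E = -1*1 = -1)
(E*(-17))*C(2) = (-1*(-17))*(2*(6 + 2)) = 17*(2*8) = 17*16 = 272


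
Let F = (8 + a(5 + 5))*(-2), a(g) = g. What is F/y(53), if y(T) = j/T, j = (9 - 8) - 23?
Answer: 954/11 ≈ 86.727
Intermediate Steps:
j = -22 (j = 1 - 23 = -22)
F = -36 (F = (8 + (5 + 5))*(-2) = (8 + 10)*(-2) = 18*(-2) = -36)
y(T) = -22/T
F/y(53) = -36/((-22/53)) = -36/((-22*1/53)) = -36/(-22/53) = -36*(-53/22) = 954/11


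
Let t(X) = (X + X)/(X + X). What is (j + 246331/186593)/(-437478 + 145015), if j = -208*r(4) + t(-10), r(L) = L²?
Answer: 620548580/54571548559 ≈ 0.011371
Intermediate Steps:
t(X) = 1 (t(X) = (2*X)/((2*X)) = (2*X)*(1/(2*X)) = 1)
j = -3327 (j = -208*4² + 1 = -208*16 + 1 = -3328 + 1 = -3327)
(j + 246331/186593)/(-437478 + 145015) = (-3327 + 246331/186593)/(-437478 + 145015) = (-3327 + 246331*(1/186593))/(-292463) = (-3327 + 246331/186593)*(-1/292463) = -620548580/186593*(-1/292463) = 620548580/54571548559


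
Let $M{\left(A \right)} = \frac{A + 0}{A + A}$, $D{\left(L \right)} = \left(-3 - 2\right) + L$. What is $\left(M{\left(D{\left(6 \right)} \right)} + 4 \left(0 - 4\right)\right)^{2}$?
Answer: $\frac{961}{4} \approx 240.25$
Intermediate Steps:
$D{\left(L \right)} = -5 + L$
$M{\left(A \right)} = \frac{1}{2}$ ($M{\left(A \right)} = \frac{A}{2 A} = A \frac{1}{2 A} = \frac{1}{2}$)
$\left(M{\left(D{\left(6 \right)} \right)} + 4 \left(0 - 4\right)\right)^{2} = \left(\frac{1}{2} + 4 \left(0 - 4\right)\right)^{2} = \left(\frac{1}{2} + 4 \left(-4\right)\right)^{2} = \left(\frac{1}{2} - 16\right)^{2} = \left(- \frac{31}{2}\right)^{2} = \frac{961}{4}$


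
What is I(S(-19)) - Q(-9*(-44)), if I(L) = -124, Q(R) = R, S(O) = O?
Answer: -520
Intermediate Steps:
I(S(-19)) - Q(-9*(-44)) = -124 - (-9)*(-44) = -124 - 1*396 = -124 - 396 = -520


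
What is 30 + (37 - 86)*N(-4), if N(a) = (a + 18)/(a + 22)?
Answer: -73/9 ≈ -8.1111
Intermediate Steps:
N(a) = (18 + a)/(22 + a)
30 + (37 - 86)*N(-4) = 30 + (37 - 86)*((18 - 4)/(22 - 4)) = 30 - 49*14/18 = 30 - 49*7/9 = 30 - 343/9 = -73/9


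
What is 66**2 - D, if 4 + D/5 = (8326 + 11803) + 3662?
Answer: -114579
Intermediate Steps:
D = 118935 (D = -20 + 5*((8326 + 11803) + 3662) = -20 + 5*(20129 + 3662) = -20 + 5*23791 = -20 + 118955 = 118935)
66**2 - D = 66**2 - 1*118935 = 4356 - 118935 = -114579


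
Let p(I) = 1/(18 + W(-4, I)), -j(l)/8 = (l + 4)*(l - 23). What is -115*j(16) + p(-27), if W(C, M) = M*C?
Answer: -16228799/126 ≈ -1.2880e+5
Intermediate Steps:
W(C, M) = C*M
j(l) = -8*(-23 + l)*(4 + l) (j(l) = -8*(l + 4)*(l - 23) = -8*(4 + l)*(-23 + l) = -8*(-23 + l)*(4 + l))
p(I) = 1/(18 - 4*I)
-115*j(16) + p(-27) = -115*(736 - 8*16² + 152*16) - 1/(-18 + 4*(-27)) = -115*(736 - 8*256 + 2432) - 1/(-18 - 108) = -115*(736 - 2048 + 2432) - 1/(-126) = -115*1120 - 1*(-1/126) = -128800 + 1/126 = -16228799/126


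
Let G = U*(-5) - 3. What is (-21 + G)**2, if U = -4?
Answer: 16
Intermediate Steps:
G = 17 (G = -4*(-5) - 3 = 20 - 3 = 17)
(-21 + G)**2 = (-21 + 17)**2 = (-4)**2 = 16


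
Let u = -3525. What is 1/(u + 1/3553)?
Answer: -3553/12524324 ≈ -0.00028369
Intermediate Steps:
1/(u + 1/3553) = 1/(-3525 + 1/3553) = 1/(-12524324/3553) = -3553/12524324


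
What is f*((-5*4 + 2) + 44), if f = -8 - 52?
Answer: -1560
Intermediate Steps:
f = -60
f*((-5*4 + 2) + 44) = -60*((-5*4 + 2) + 44) = -60*((-20 + 2) + 44) = -60*(-18 + 44) = -60*26 = -1560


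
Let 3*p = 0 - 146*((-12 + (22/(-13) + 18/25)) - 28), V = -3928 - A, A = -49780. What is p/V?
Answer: 486034/11176425 ≈ 0.043487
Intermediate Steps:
V = 45852 (V = -3928 - 1*(-49780) = -3928 + 49780 = 45852)
p = 1944136/975 (p = (0 - 146*((-12 + (22/(-13) + 18/25)) - 28))/3 = (0 - 146*((-12 + (22*(-1/13) + 18*(1/25))) - 28))/3 = (0 - 146*((-12 + (-22/13 + 18/25)) - 28))/3 = (0 - 146*((-12 - 316/325) - 28))/3 = (0 - 146*(-4216/325 - 28))/3 = (0 - 146*(-13316/325))/3 = (0 + 1944136/325)/3 = (⅓)*(1944136/325) = 1944136/975 ≈ 1994.0)
p/V = (1944136/975)/45852 = (1944136/975)*(1/45852) = 486034/11176425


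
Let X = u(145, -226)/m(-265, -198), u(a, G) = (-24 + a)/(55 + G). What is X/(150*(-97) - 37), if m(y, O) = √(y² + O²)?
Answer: 121*√109429/272957180733 ≈ 1.4664e-7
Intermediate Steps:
u(a, G) = (-24 + a)/(55 + G)
m(y, O) = √(O² + y²)
X = -121*√109429/18712359 (X = ((-24 + 145)/(55 - 226))/(√((-198)² + (-265)²)) = (121/(-171))/(√(39204 + 70225)) = (-1/171*121)/(√109429) = -121*√109429/18712359 ≈ -0.0021391)
X/(150*(-97) - 37) = (-121*√109429/18712359)/(150*(-97) - 37) = (-121*√109429/18712359)/(-14550 - 37) = -121*√109429/18712359/(-14587) = -121*√109429/18712359*(-1/14587) = 121*√109429/272957180733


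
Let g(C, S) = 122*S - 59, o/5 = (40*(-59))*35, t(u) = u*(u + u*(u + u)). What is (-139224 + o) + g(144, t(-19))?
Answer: -2181837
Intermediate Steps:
t(u) = u*(u + 2*u²) (t(u) = u*(u + u*(2*u)) = u*(u + 2*u²))
o = -413000 (o = 5*((40*(-59))*35) = 5*(-2360*35) = 5*(-82600) = -413000)
g(C, S) = -59 + 122*S
(-139224 + o) + g(144, t(-19)) = (-139224 - 413000) + (-59 + 122*((-19)²*(1 + 2*(-19)))) = -552224 + (-59 + 122*(361*(1 - 38))) = -552224 + (-59 + 122*(361*(-37))) = -552224 + (-59 + 122*(-13357)) = -552224 + (-59 - 1629554) = -552224 - 1629613 = -2181837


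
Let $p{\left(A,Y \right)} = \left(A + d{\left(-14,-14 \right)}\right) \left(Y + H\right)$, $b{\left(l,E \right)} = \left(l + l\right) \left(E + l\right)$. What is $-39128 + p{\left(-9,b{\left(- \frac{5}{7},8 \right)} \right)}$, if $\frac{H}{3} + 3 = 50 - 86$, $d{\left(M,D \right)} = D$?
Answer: $- \frac{1773683}{49} \approx -36198.0$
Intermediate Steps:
$H = -117$ ($H = -9 + 3 \left(50 - 86\right) = -9 + 3 \left(-36\right) = -9 - 108 = -117$)
$b{\left(l,E \right)} = 2 l \left(E + l\right)$
$p{\left(A,Y \right)} = \left(-117 + Y\right) \left(-14 + A\right)$ ($p{\left(A,Y \right)} = \left(A - 14\right) \left(Y - 117\right) = \left(-14 + A\right) \left(-117 + Y\right) = \left(-117 + Y\right) \left(-14 + A\right)$)
$-39128 + p{\left(-9,b{\left(- \frac{5}{7},8 \right)} \right)} = -39128 - \left(-2691 + 23 \cdot 2 \left(- \frac{5}{7}\right) \left(8 - \frac{5}{7}\right)\right) = -39128 + \left(1638 + 1053 - 14 \cdot 2 \left(\left(-5\right) \frac{1}{7}\right) \left(8 - \frac{5}{7}\right) - 9 \cdot 2 \left(\left(-5\right) \frac{1}{7}\right) \left(8 - \frac{5}{7}\right)\right) = -39128 + \left(1638 + 1053 - 14 \cdot 2 \left(- \frac{5}{7}\right) \left(8 - \frac{5}{7}\right) - 9 \cdot 2 \left(- \frac{5}{7}\right) \left(8 - \frac{5}{7}\right)\right) = -39128 + \left(1638 + 1053 - 14 \cdot 2 \left(- \frac{5}{7}\right) \frac{51}{7} - 9 \cdot 2 \left(- \frac{5}{7}\right) \frac{51}{7}\right) = -39128 + \left(1638 + 1053 - - \frac{1020}{7} - - \frac{4590}{49}\right) = -39128 + \left(1638 + 1053 + \frac{1020}{7} + \frac{4590}{49}\right) = -39128 + \frac{143589}{49} = - \frac{1773683}{49}$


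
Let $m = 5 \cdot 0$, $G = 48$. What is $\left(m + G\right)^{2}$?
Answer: $2304$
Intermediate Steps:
$m = 0$
$\left(m + G\right)^{2} = \left(0 + 48\right)^{2} = 48^{2} = 2304$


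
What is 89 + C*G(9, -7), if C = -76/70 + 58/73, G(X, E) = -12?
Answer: 236323/2555 ≈ 92.494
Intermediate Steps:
C = -744/2555 (C = -76*1/70 + 58*(1/73) = -38/35 + 58/73 = -744/2555 ≈ -0.29119)
89 + C*G(9, -7) = 89 - 744/2555*(-12) = 89 + 8928/2555 = 236323/2555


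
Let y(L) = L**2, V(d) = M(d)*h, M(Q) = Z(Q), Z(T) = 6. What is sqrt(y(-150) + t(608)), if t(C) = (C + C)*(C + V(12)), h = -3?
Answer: 2*sqrt(184985) ≈ 860.20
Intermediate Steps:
M(Q) = 6
V(d) = -18 (V(d) = 6*(-3) = -18)
t(C) = 2*C*(-18 + C) (t(C) = (C + C)*(C - 18) = (2*C)*(-18 + C) = 2*C*(-18 + C))
sqrt(y(-150) + t(608)) = sqrt((-150)**2 + 2*608*(-18 + 608)) = sqrt(22500 + 2*608*590) = sqrt(22500 + 717440) = sqrt(739940) = 2*sqrt(184985)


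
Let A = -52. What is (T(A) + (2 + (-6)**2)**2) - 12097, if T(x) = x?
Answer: -10705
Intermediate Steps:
(T(A) + (2 + (-6)**2)**2) - 12097 = (-52 + (2 + (-6)**2)**2) - 12097 = (-52 + (2 + 36)**2) - 12097 = (-52 + 38**2) - 12097 = (-52 + 1444) - 12097 = 1392 - 12097 = -10705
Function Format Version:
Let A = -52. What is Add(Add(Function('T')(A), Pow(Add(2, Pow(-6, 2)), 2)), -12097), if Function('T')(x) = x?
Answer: -10705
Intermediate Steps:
Add(Add(Function('T')(A), Pow(Add(2, Pow(-6, 2)), 2)), -12097) = Add(Add(-52, Pow(Add(2, Pow(-6, 2)), 2)), -12097) = Add(Add(-52, Pow(Add(2, 36), 2)), -12097) = Add(Add(-52, Pow(38, 2)), -12097) = Add(Add(-52, 1444), -12097) = Add(1392, -12097) = -10705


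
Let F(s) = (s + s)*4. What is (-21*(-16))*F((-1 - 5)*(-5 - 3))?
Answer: 129024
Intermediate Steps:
F(s) = 8*s (F(s) = (2*s)*4 = 8*s)
(-21*(-16))*F((-1 - 5)*(-5 - 3)) = (-21*(-16))*(8*((-1 - 5)*(-5 - 3))) = 336*(8*(-6*(-8))) = 336*(8*48) = 336*384 = 129024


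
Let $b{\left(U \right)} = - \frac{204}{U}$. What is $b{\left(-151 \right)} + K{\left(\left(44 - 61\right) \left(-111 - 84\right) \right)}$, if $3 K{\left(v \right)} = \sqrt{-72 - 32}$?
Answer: $\frac{204}{151} + \frac{2 i \sqrt{26}}{3} \approx 1.351 + 3.3993 i$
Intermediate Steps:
$K{\left(v \right)} = \frac{2 i \sqrt{26}}{3}$ ($K{\left(v \right)} = \frac{\sqrt{-72 - 32}}{3} = \frac{\sqrt{-104}}{3} = \frac{2 i \sqrt{26}}{3}$)
$b{\left(-151 \right)} + K{\left(\left(44 - 61\right) \left(-111 - 84\right) \right)} = - \frac{204}{-151} + \frac{2 i \sqrt{26}}{3} = \left(-204\right) \left(- \frac{1}{151}\right) + \frac{2 i \sqrt{26}}{3} = \frac{204}{151} + \frac{2 i \sqrt{26}}{3}$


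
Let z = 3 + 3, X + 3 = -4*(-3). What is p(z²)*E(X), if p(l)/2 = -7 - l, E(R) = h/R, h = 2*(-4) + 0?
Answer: 688/9 ≈ 76.444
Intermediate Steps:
X = 9 (X = -3 - 4*(-3) = -3 + 12 = 9)
z = 6
h = -8 (h = -8 + 0 = -8)
E(R) = -8/R
p(l) = -14 - 2*l (p(l) = 2*(-7 - l) = -14 - 2*l)
p(z²)*E(X) = (-14 - 2*6²)*(-8/9) = (-14 - 2*36)*(-8*⅑) = (-14 - 72)*(-8/9) = -86*(-8/9) = 688/9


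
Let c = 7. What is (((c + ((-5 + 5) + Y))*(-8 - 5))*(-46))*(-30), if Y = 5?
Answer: -215280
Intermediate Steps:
(((c + ((-5 + 5) + Y))*(-8 - 5))*(-46))*(-30) = (((7 + ((-5 + 5) + 5))*(-8 - 5))*(-46))*(-30) = (((7 + (0 + 5))*(-13))*(-46))*(-30) = (((7 + 5)*(-13))*(-46))*(-30) = ((12*(-13))*(-46))*(-30) = -156*(-46)*(-30) = 7176*(-30) = -215280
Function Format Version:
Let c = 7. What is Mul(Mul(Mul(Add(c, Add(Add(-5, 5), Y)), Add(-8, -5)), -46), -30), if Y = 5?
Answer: -215280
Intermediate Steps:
Mul(Mul(Mul(Add(c, Add(Add(-5, 5), Y)), Add(-8, -5)), -46), -30) = Mul(Mul(Mul(Add(7, Add(Add(-5, 5), 5)), Add(-8, -5)), -46), -30) = Mul(Mul(Mul(Add(7, Add(0, 5)), -13), -46), -30) = Mul(Mul(Mul(Add(7, 5), -13), -46), -30) = Mul(Mul(Mul(12, -13), -46), -30) = Mul(Mul(-156, -46), -30) = Mul(7176, -30) = -215280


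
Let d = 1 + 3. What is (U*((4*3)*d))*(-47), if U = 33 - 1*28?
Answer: -11280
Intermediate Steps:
U = 5 (U = 33 - 28 = 5)
d = 4
(U*((4*3)*d))*(-47) = (5*((4*3)*4))*(-47) = (5*(12*4))*(-47) = (5*48)*(-47) = 240*(-47) = -11280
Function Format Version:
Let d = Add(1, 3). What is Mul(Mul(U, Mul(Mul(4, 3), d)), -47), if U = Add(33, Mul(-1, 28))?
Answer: -11280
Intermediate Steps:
U = 5 (U = Add(33, -28) = 5)
d = 4
Mul(Mul(U, Mul(Mul(4, 3), d)), -47) = Mul(Mul(5, Mul(Mul(4, 3), 4)), -47) = Mul(Mul(5, Mul(12, 4)), -47) = Mul(Mul(5, 48), -47) = Mul(240, -47) = -11280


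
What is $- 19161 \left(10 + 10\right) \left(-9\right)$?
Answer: $3448980$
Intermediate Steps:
$- 19161 \left(10 + 10\right) \left(-9\right) = - 19161 \cdot 20 \left(-9\right) = \left(-19161\right) \left(-180\right) = 3448980$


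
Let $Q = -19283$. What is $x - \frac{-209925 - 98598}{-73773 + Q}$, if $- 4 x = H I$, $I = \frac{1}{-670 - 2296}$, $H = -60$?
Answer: $- \frac{458237529}{138002048} \approx -3.3205$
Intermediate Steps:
$I = - \frac{1}{2966}$ ($I = \frac{1}{-2966} = - \frac{1}{2966} \approx -0.00033715$)
$x = - \frac{15}{2966}$ ($x = - \frac{\left(-60\right) \left(- \frac{1}{2966}\right)}{4} = \left(- \frac{1}{4}\right) \frac{30}{1483} = - \frac{15}{2966} \approx -0.0050573$)
$x - \frac{-209925 - 98598}{-73773 + Q} = - \frac{15}{2966} - \frac{-209925 - 98598}{-73773 - 19283} = - \frac{15}{2966} - - \frac{308523}{-93056} = - \frac{15}{2966} - \left(-308523\right) \left(- \frac{1}{93056}\right) = - \frac{15}{2966} - \frac{308523}{93056} = - \frac{458237529}{138002048}$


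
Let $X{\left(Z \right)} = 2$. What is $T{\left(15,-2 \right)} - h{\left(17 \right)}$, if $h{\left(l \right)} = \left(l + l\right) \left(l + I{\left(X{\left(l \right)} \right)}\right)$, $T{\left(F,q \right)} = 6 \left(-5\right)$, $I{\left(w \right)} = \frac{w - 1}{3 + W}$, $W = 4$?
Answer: $- \frac{4290}{7} \approx -612.86$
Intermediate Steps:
$I{\left(w \right)} = - \frac{1}{7} + \frac{w}{7}$ ($I{\left(w \right)} = \frac{w - 1}{3 + 4} = \frac{-1 + w}{7} = \left(-1 + w\right) \frac{1}{7} = - \frac{1}{7} + \frac{w}{7}$)
$T{\left(F,q \right)} = -30$
$h{\left(l \right)} = 2 l \left(\frac{1}{7} + l\right)$ ($h{\left(l \right)} = \left(l + l\right) \left(l + \left(- \frac{1}{7} + \frac{1}{7} \cdot 2\right)\right) = 2 l \left(l + \left(- \frac{1}{7} + \frac{2}{7}\right)\right) = 2 l \left(l + \frac{1}{7}\right) = 2 l \left(\frac{1}{7} + l\right)$)
$T{\left(15,-2 \right)} - h{\left(17 \right)} = -30 - \frac{2}{7} \cdot 17 \left(1 + 7 \cdot 17\right) = -30 - \frac{2}{7} \cdot 17 \left(1 + 119\right) = -30 - \frac{2}{7} \cdot 17 \cdot 120 = -30 - \frac{4080}{7} = - \frac{4290}{7}$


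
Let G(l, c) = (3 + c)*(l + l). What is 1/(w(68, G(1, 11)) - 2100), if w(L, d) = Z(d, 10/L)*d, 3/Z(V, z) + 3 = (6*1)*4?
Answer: -1/2096 ≈ -0.00047710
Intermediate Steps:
Z(V, z) = 1/7 (Z(V, z) = 3/(-3 + (6*1)*4) = 3/(-3 + 6*4) = 3/(-3 + 24) = 3/21 = 3*(1/21) = 1/7)
G(l, c) = 2*l*(3 + c) (G(l, c) = (3 + c)*(2*l) = 2*l*(3 + c))
w(L, d) = d/7
1/(w(68, G(1, 11)) - 2100) = 1/((2*1*(3 + 11))/7 - 2100) = 1/((2*1*14)/7 - 2100) = 1/((1/7)*28 - 2100) = 1/(4 - 2100) = 1/(-2096) = -1/2096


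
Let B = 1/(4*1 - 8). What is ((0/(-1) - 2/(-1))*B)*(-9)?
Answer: 9/2 ≈ 4.5000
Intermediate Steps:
B = -¼ (B = 1/(4 - 8) = 1/(-4) = -¼ ≈ -0.25000)
((0/(-1) - 2/(-1))*B)*(-9) = ((0/(-1) - 2/(-1))*(-¼))*(-9) = ((0*(-1) - 2*(-1))*(-¼))*(-9) = ((0 + 2)*(-¼))*(-9) = (2*(-¼))*(-9) = -½*(-9) = 9/2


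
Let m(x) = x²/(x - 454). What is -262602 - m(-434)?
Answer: -58250555/222 ≈ -2.6239e+5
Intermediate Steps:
m(x) = x²/(-454 + x)
-262602 - m(-434) = -262602 - (-434)²/(-454 - 434) = -262602 - 188356/(-888) = -262602 - 188356*(-1)/888 = -262602 - 1*(-47089/222) = -262602 + 47089/222 = -58250555/222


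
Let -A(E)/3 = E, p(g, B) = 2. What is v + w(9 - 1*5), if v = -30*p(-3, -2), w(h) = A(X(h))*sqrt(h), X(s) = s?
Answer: -84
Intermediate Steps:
A(E) = -3*E
w(h) = -3*h**(3/2) (w(h) = (-3*h)*sqrt(h) = -3*h**(3/2))
v = -60 (v = -30*2 = -60)
v + w(9 - 1*5) = -60 - 3*(9 - 1*5)**(3/2) = -60 - 3*(9 - 5)**(3/2) = -60 - 3*4**(3/2) = -60 - 3*8 = -60 - 24 = -84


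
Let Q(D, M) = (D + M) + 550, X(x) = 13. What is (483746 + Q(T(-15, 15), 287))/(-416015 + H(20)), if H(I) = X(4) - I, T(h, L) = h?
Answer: -242284/208011 ≈ -1.1648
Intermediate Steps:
Q(D, M) = 550 + D + M
H(I) = 13 - I
(483746 + Q(T(-15, 15), 287))/(-416015 + H(20)) = (483746 + (550 - 15 + 287))/(-416015 + (13 - 1*20)) = (483746 + 822)/(-416015 + (13 - 20)) = 484568/(-416015 - 7) = 484568/(-416022) = 484568*(-1/416022) = -242284/208011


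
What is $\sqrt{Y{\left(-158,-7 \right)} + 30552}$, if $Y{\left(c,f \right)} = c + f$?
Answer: $\sqrt{30387} \approx 174.32$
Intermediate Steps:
$\sqrt{Y{\left(-158,-7 \right)} + 30552} = \sqrt{\left(-158 - 7\right) + 30552} = \sqrt{-165 + 30552} = \sqrt{30387}$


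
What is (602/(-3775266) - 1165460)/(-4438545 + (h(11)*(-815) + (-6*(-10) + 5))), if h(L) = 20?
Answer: 2199960756481/8408989735740 ≈ 0.26162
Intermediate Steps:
(602/(-3775266) - 1165460)/(-4438545 + (h(11)*(-815) + (-6*(-10) + 5))) = (602/(-3775266) - 1165460)/(-4438545 + (20*(-815) + (-6*(-10) + 5))) = (602*(-1/3775266) - 1165460)/(-4438545 + (-16300 + (60 + 5))) = (-301/1887633 - 1165460)/(-4438545 + (-16300 + 65)) = -2199960756481/(1887633*(-4438545 - 16235)) = -2199960756481/1887633/(-4454780) = -2199960756481/1887633*(-1/4454780) = 2199960756481/8408989735740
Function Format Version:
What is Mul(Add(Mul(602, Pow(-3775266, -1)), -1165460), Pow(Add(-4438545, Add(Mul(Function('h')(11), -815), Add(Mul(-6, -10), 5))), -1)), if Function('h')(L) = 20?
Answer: Rational(2199960756481, 8408989735740) ≈ 0.26162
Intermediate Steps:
Mul(Add(Mul(602, Pow(-3775266, -1)), -1165460), Pow(Add(-4438545, Add(Mul(Function('h')(11), -815), Add(Mul(-6, -10), 5))), -1)) = Mul(Add(Mul(602, Pow(-3775266, -1)), -1165460), Pow(Add(-4438545, Add(Mul(20, -815), Add(Mul(-6, -10), 5))), -1)) = Mul(Add(Mul(602, Rational(-1, 3775266)), -1165460), Pow(Add(-4438545, Add(-16300, Add(60, 5))), -1)) = Mul(Add(Rational(-301, 1887633), -1165460), Pow(Add(-4438545, Add(-16300, 65)), -1)) = Mul(Rational(-2199960756481, 1887633), Pow(Add(-4438545, -16235), -1)) = Mul(Rational(-2199960756481, 1887633), Pow(-4454780, -1)) = Mul(Rational(-2199960756481, 1887633), Rational(-1, 4454780)) = Rational(2199960756481, 8408989735740)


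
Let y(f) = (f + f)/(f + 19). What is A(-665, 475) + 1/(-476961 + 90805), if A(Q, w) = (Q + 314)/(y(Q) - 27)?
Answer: 576048107/40932536 ≈ 14.073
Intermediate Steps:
y(f) = 2*f/(19 + f) (y(f) = (2*f)/(19 + f) = 2*f/(19 + f))
A(Q, w) = (314 + Q)/(-27 + 2*Q/(19 + Q)) (A(Q, w) = (Q + 314)/(2*Q/(19 + Q) - 27) = (314 + Q)/(-27 + 2*Q/(19 + Q)))
A(-665, 475) + 1/(-476961 + 90805) = (19 - 665)*(314 - 665)/(-513 - 25*(-665)) + 1/(-476961 + 90805) = -646*(-351)/(-513 + 16625) + 1/(-386156) = -646*(-351)/16112 - 1/386156 = (1/16112)*(-646)*(-351) - 1/386156 = 5967/424 - 1/386156 = 576048107/40932536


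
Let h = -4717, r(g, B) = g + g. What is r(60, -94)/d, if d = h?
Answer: -120/4717 ≈ -0.025440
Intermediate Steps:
r(g, B) = 2*g
d = -4717
r(60, -94)/d = (2*60)/(-4717) = 120*(-1/4717) = -120/4717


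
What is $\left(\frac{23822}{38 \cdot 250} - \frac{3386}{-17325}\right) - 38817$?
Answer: $- \frac{127766962087}{3291750} \approx -38814.0$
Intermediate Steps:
$\left(\frac{23822}{38 \cdot 250} - \frac{3386}{-17325}\right) - 38817 = \left(\frac{23822}{9500} - - \frac{3386}{17325}\right) - 38817 = \left(23822 \cdot \frac{1}{9500} + \frac{3386}{17325}\right) - 38817 = \left(\frac{11911}{4750} + \frac{3386}{17325}\right) - 38817 = \frac{8897663}{3291750} - 38817 = - \frac{127766962087}{3291750}$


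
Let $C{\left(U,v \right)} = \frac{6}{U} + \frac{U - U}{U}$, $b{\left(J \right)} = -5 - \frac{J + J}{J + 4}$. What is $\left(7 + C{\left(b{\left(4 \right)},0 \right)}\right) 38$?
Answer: $228$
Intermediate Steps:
$b{\left(J \right)} = -5 - \frac{2 J}{4 + J}$
$C{\left(U,v \right)} = \frac{6}{U}$ ($C{\left(U,v \right)} = \frac{6}{U} + \frac{0}{U} = \frac{6}{U} + 0 = \frac{6}{U}$)
$\left(7 + C{\left(b{\left(4 \right)},0 \right)}\right) 38 = \left(7 + \frac{6}{\frac{1}{4 + 4} \left(-20 - 28\right)}\right) 38 = \left(7 + \frac{6}{\frac{1}{8} \left(-20 - 28\right)}\right) 38 = \left(7 + \frac{6}{\frac{1}{8} \left(-48\right)}\right) 38 = \left(7 + \frac{6}{-6}\right) 38 = \left(7 + 6 \left(- \frac{1}{6}\right)\right) 38 = \left(7 - 1\right) 38 = 6 \cdot 38 = 228$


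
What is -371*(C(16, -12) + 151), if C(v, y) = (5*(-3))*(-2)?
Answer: -67151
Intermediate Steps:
C(v, y) = 30 (C(v, y) = -15*(-2) = 30)
-371*(C(16, -12) + 151) = -371*(30 + 151) = -371*181 = -67151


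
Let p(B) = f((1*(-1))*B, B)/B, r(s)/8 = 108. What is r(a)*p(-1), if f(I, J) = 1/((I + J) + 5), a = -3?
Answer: -864/5 ≈ -172.80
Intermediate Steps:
r(s) = 864 (r(s) = 8*108 = 864)
f(I, J) = 1/(5 + I + J)
p(B) = 1/(5*B) (p(B) = 1/((5 + (1*(-1))*B + B)*B) = 1/((5 - B + B)*B) = 1/(5*B))
r(a)*p(-1) = 864*((⅕)/(-1)) = 864*((⅕)*(-1)) = 864*(-⅕) = -864/5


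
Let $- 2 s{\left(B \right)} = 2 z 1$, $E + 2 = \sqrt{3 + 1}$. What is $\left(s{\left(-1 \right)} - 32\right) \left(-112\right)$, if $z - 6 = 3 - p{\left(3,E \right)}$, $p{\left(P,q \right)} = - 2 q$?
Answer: $4592$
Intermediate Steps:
$E = 0$ ($E = -2 + \sqrt{3 + 1} = -2 + \sqrt{4} = -2 + 2 = 0$)
$z = 9$ ($z = 6 + \left(3 - \left(-2\right) 0\right) = 6 + \left(3 - 0\right) = 6 + \left(3 + 0\right) = 6 + 3 = 9$)
$s{\left(B \right)} = -9$ ($s{\left(B \right)} = - \frac{2 \cdot 9 \cdot 1}{2} = - \frac{18 \cdot 1}{2} = \left(- \frac{1}{2}\right) 18 = -9$)
$\left(s{\left(-1 \right)} - 32\right) \left(-112\right) = \left(-9 - 32\right) \left(-112\right) = \left(-41\right) \left(-112\right) = 4592$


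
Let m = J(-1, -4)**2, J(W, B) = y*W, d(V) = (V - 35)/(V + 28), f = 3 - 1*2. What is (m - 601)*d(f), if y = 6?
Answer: 19210/29 ≈ 662.41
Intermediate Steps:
f = 1 (f = 3 - 2 = 1)
d(V) = (-35 + V)/(28 + V)
J(W, B) = 6*W
m = 36 (m = (6*(-1))**2 = (-6)**2 = 36)
(m - 601)*d(f) = (36 - 601)*((-35 + 1)/(28 + 1)) = -565*(-34)/29 = -565*(-34/29) = 19210/29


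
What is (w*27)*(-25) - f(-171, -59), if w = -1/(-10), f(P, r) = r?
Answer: -17/2 ≈ -8.5000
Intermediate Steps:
w = ⅒ (w = -1*(-⅒) = ⅒ ≈ 0.10000)
(w*27)*(-25) - f(-171, -59) = ((⅒)*27)*(-25) - 1*(-59) = (27/10)*(-25) + 59 = -135/2 + 59 = -17/2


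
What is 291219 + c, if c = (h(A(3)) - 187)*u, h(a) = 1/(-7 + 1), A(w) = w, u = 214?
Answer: 753496/3 ≈ 2.5117e+5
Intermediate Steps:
h(a) = -⅙ (h(a) = 1/(-6) = -⅙)
c = -120161/3 (c = (-⅙ - 187)*214 = -1123/6*214 = -120161/3 ≈ -40054.)
291219 + c = 291219 - 120161/3 = 753496/3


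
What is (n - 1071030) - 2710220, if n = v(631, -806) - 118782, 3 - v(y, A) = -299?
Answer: -3899730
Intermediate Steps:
v(y, A) = 302 (v(y, A) = 3 - 1*(-299) = 3 + 299 = 302)
n = -118480 (n = 302 - 118782 = -118480)
(n - 1071030) - 2710220 = (-118480 - 1071030) - 2710220 = -1189510 - 2710220 = -3899730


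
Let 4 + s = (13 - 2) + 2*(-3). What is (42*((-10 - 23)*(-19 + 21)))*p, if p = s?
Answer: -2772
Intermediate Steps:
s = 1 (s = -4 + ((13 - 2) + 2*(-3)) = -4 + (11 - 6) = -4 + 5 = 1)
p = 1
(42*((-10 - 23)*(-19 + 21)))*p = (42*((-10 - 23)*(-19 + 21)))*1 = (42*(-33*2))*1 = (42*(-66))*1 = -2772*1 = -2772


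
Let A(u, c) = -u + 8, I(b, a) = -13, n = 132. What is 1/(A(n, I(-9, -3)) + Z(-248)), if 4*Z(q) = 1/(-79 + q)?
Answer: -1308/162193 ≈ -0.0080645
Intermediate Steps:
A(u, c) = 8 - u
Z(q) = 1/(4*(-79 + q))
1/(A(n, I(-9, -3)) + Z(-248)) = 1/((8 - 1*132) + 1/(4*(-79 - 248))) = 1/((8 - 132) + (¼)/(-327)) = 1/(-124 + (¼)*(-1/327)) = 1/(-124 - 1/1308) = 1/(-162193/1308) = -1308/162193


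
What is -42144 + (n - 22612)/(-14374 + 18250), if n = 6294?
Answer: -81683231/1938 ≈ -42148.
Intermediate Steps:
-42144 + (n - 22612)/(-14374 + 18250) = -42144 + (6294 - 22612)/(-14374 + 18250) = -42144 - 16318/3876 = -42144 - 16318*1/3876 = -42144 - 8159/1938 = -81683231/1938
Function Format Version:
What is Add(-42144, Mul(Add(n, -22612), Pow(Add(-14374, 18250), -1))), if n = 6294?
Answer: Rational(-81683231, 1938) ≈ -42148.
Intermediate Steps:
Add(-42144, Mul(Add(n, -22612), Pow(Add(-14374, 18250), -1))) = Add(-42144, Mul(Add(6294, -22612), Pow(Add(-14374, 18250), -1))) = Add(-42144, Mul(-16318, Pow(3876, -1))) = Add(-42144, Mul(-16318, Rational(1, 3876))) = Add(-42144, Rational(-8159, 1938)) = Rational(-81683231, 1938)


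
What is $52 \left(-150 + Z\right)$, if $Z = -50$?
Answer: $-10400$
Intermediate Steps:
$52 \left(-150 + Z\right) = 52 \left(-150 - 50\right) = 52 \left(-200\right) = -10400$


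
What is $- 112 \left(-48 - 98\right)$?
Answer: $16352$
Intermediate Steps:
$- 112 \left(-48 - 98\right) = \left(-112\right) \left(-146\right) = 16352$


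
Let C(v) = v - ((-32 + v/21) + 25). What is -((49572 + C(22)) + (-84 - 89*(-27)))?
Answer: -1090298/21 ≈ -51919.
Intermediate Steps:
C(v) = 7 + 20*v/21 (C(v) = v - ((-32 + v*(1/21)) + 25) = v - ((-32 + v/21) + 25) = v - (-7 + v/21) = v + (7 - v/21) = 7 + 20*v/21)
-((49572 + C(22)) + (-84 - 89*(-27))) = -((49572 + (7 + (20/21)*22)) + (-84 - 89*(-27))) = -((49572 + (7 + 440/21)) + (-84 + 2403)) = -((49572 + 587/21) + 2319) = -(1041599/21 + 2319) = -1*1090298/21 = -1090298/21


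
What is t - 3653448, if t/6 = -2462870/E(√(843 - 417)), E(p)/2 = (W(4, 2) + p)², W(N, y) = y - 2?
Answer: -260626243/71 ≈ -3.6708e+6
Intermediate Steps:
W(N, y) = -2 + y
E(p) = 2*p² (E(p) = 2*((-2 + 2) + p)² = 2*(0 + p)² = 2*p²)
t = -1231435/71 (t = 6*(-2462870*1/(2*(843 - 417))) = 6*(-2462870/(2*(√426)²)) = 6*(-2462870/(2*426)) = 6*(-2462870/852) = 6*(-2462870*1/852) = 6*(-1231435/426) = -1231435/71 ≈ -17344.)
t - 3653448 = -1231435/71 - 3653448 = -260626243/71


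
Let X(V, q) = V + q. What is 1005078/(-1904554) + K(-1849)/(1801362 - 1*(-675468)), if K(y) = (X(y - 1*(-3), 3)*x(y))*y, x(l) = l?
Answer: -6001399470524681/2358628241910 ≈ -2544.4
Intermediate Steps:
K(y) = y²*(6 + y) (K(y) = (((y - 1*(-3)) + 3)*y)*y = (((y + 3) + 3)*y)*y = (((3 + y) + 3)*y)*y = ((6 + y)*y)*y = (y*(6 + y))*y = y²*(6 + y))
1005078/(-1904554) + K(-1849)/(1801362 - 1*(-675468)) = 1005078/(-1904554) + ((-1849)²*(6 - 1849))/(1801362 - 1*(-675468)) = 1005078*(-1/1904554) + (3418801*(-1843))/(1801362 + 675468) = -502539/952277 - 6300850243/2476830 = -6001399470524681/2358628241910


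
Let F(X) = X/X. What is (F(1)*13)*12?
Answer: 156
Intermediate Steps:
F(X) = 1
(F(1)*13)*12 = (1*13)*12 = 13*12 = 156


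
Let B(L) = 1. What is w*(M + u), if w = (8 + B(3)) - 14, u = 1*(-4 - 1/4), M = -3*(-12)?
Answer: -635/4 ≈ -158.75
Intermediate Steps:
M = 36
u = -17/4 (u = 1*(-4 - 1*¼) = 1*(-4 - ¼) = 1*(-17/4) = -17/4 ≈ -4.2500)
w = -5 (w = (8 + 1) - 14 = 9 - 14 = -5)
w*(M + u) = -5*(36 - 17/4) = -5*127/4 = -635/4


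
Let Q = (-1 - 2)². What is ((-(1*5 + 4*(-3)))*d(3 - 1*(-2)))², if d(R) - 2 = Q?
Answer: 5929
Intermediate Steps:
Q = 9 (Q = (-3)² = 9)
d(R) = 11 (d(R) = 2 + 9 = 11)
((-(1*5 + 4*(-3)))*d(3 - 1*(-2)))² = (-(1*5 + 4*(-3))*11)² = (-(5 - 12)*11)² = (-1*(-7)*11)² = (7*11)² = 77² = 5929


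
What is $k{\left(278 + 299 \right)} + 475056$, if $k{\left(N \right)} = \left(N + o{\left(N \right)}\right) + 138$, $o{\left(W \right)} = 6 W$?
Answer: $479233$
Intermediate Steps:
$k{\left(N \right)} = 138 + 7 N$ ($k{\left(N \right)} = \left(N + 6 N\right) + 138 = 7 N + 138 = 138 + 7 N$)
$k{\left(278 + 299 \right)} + 475056 = \left(138 + 7 \left(278 + 299\right)\right) + 475056 = \left(138 + 7 \cdot 577\right) + 475056 = \left(138 + 4039\right) + 475056 = 4177 + 475056 = 479233$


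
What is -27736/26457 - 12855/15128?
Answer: -759694943/400241496 ≈ -1.8981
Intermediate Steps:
-27736/26457 - 12855/15128 = -759694943/400241496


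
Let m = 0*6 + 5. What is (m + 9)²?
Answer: 196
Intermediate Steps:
m = 5 (m = 0 + 5 = 5)
(m + 9)² = (5 + 9)² = 14² = 196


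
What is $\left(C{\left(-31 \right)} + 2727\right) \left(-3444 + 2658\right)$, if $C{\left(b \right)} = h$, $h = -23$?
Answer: $-2125344$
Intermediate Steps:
$C{\left(b \right)} = -23$
$\left(C{\left(-31 \right)} + 2727\right) \left(-3444 + 2658\right) = \left(-23 + 2727\right) \left(-3444 + 2658\right) = 2704 \left(-786\right) = -2125344$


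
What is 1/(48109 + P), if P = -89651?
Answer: -1/41542 ≈ -2.4072e-5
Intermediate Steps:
1/(48109 + P) = 1/(48109 - 89651) = 1/(-41542) = -1/41542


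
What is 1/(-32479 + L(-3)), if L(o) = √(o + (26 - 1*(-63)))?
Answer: -32479/1054885355 - √86/1054885355 ≈ -3.0798e-5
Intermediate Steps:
L(o) = √(89 + o) (L(o) = √(o + (26 + 63)) = √(o + 89) = √(89 + o))
1/(-32479 + L(-3)) = 1/(-32479 + √(89 - 3)) = 1/(-32479 + √86)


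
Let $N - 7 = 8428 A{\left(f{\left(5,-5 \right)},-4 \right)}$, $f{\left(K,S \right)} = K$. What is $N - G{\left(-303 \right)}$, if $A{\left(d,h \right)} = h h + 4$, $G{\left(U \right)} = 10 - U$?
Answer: $168254$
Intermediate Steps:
$A{\left(d,h \right)} = 4 + h^{2}$ ($A{\left(d,h \right)} = h^{2} + 4 = 4 + h^{2}$)
$N = 168567$ ($N = 7 + 8428 \left(4 + \left(-4\right)^{2}\right) = 7 + 8428 \left(4 + 16\right) = 7 + 8428 \cdot 20 = 7 + 168560 = 168567$)
$N - G{\left(-303 \right)} = 168567 - \left(10 - -303\right) = 168567 - \left(10 + 303\right) = 168567 - 313 = 168254$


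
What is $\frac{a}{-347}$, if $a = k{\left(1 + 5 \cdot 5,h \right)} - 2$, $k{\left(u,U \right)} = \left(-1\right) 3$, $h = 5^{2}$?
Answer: $\frac{5}{347} \approx 0.014409$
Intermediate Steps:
$h = 25$
$k{\left(u,U \right)} = -3$
$a = -5$ ($a = -3 - 2 = -5$)
$\frac{a}{-347} = \frac{1}{-347} \left(-5\right) = \left(- \frac{1}{347}\right) \left(-5\right) = \frac{5}{347}$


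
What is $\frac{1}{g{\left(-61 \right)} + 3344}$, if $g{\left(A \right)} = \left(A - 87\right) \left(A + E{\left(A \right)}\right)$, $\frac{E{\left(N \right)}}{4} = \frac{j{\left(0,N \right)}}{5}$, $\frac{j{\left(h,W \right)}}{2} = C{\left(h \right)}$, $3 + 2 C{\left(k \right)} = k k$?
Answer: $\frac{5}{63636} \approx 7.8572 \cdot 10^{-5}$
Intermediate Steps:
$C{\left(k \right)} = - \frac{3}{2} + \frac{k^{2}}{2}$ ($C{\left(k \right)} = - \frac{3}{2} + \frac{k k}{2} = - \frac{3}{2} + \frac{k^{2}}{2}$)
$j{\left(h,W \right)} = -3 + h^{2}$ ($j{\left(h,W \right)} = 2 \left(- \frac{3}{2} + \frac{h^{2}}{2}\right) = -3 + h^{2}$)
$E{\left(N \right)} = - \frac{12}{5}$ ($E{\left(N \right)} = 4 \frac{-3 + 0^{2}}{5} = 4 \left(-3 + 0\right) \frac{1}{5} = 4 \left(\left(-3\right) \frac{1}{5}\right) = 4 \left(- \frac{3}{5}\right) = - \frac{12}{5}$)
$g{\left(A \right)} = \left(-87 + A\right) \left(- \frac{12}{5} + A\right)$ ($g{\left(A \right)} = \left(A - 87\right) \left(A - \frac{12}{5}\right) = \left(-87 + A\right) \left(- \frac{12}{5} + A\right)$)
$\frac{1}{g{\left(-61 \right)} + 3344} = \frac{1}{\left(\frac{1044}{5} + \left(-61\right)^{2} - - \frac{27267}{5}\right) + 3344} = \frac{1}{\left(\frac{1044}{5} + 3721 + \frac{27267}{5}\right) + 3344} = \frac{1}{\frac{46916}{5} + 3344} = \frac{1}{\frac{63636}{5}} = \frac{5}{63636}$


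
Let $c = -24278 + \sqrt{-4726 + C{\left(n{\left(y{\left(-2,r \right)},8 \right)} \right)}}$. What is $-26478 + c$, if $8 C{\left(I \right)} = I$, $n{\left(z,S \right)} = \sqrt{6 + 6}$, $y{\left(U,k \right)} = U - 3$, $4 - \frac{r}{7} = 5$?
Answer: $-50756 + \frac{i \sqrt{18904 - \sqrt{3}}}{2} \approx -50756.0 + 68.743 i$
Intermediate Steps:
$r = -7$ ($r = 28 - 35 = -7$)
$y{\left(U,k \right)} = -3 + U$
$n{\left(z,S \right)} = 2 \sqrt{3}$ ($n{\left(z,S \right)} = \sqrt{12} = 2 \sqrt{3}$)
$C{\left(I \right)} = \frac{I}{8}$
$c = -24278 + \sqrt{-4726 + \frac{\sqrt{3}}{4}}$ ($c = -24278 + \sqrt{-4726 + \frac{2 \sqrt{3}}{8}} = -24278 + \sqrt{-4726 + \frac{\sqrt{3}}{4}} \approx -24278.0 + 68.743 i$)
$-26478 + c = -26478 - \left(24278 - \frac{i \sqrt{18904 - \sqrt{3}}}{2}\right) = -50756 + \frac{i \sqrt{18904 - \sqrt{3}}}{2}$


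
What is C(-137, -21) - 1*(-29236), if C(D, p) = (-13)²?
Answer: 29405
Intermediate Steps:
C(D, p) = 169
C(-137, -21) - 1*(-29236) = 169 - 1*(-29236) = 169 + 29236 = 29405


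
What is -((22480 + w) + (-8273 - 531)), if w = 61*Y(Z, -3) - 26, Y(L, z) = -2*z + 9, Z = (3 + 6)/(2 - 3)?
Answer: -14565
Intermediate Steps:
Z = -9 (Z = 9/(-1) = 9*(-1) = -9)
Y(L, z) = 9 - 2*z
w = 889 (w = 61*(9 - 2*(-3)) - 26 = 61*(9 + 6) - 26 = 61*15 - 26 = 915 - 26 = 889)
-((22480 + w) + (-8273 - 531)) = -((22480 + 889) + (-8273 - 531)) = -(23369 - 8804) = -1*14565 = -14565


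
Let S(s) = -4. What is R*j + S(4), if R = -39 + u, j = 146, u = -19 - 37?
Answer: -13874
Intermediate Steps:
u = -56
R = -95 (R = -39 - 56 = -95)
R*j + S(4) = -95*146 - 4 = -13870 - 4 = -13874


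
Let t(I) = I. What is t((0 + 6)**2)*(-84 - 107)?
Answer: -6876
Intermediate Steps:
t((0 + 6)**2)*(-84 - 107) = (0 + 6)**2*(-84 - 107) = 6**2*(-191) = 36*(-191) = -6876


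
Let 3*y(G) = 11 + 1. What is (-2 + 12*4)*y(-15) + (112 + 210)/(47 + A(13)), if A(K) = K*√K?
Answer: 8671/6 - 2093*√13/6 ≈ 187.43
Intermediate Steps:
A(K) = K^(3/2)
y(G) = 4 (y(G) = (11 + 1)/3 = (⅓)*12 = 4)
(-2 + 12*4)*y(-15) + (112 + 210)/(47 + A(13)) = (-2 + 12*4)*4 + (112 + 210)/(47 + 13^(3/2)) = (-2 + 48)*4 + 322/(47 + 13*√13) = 46*4 + 322/(47 + 13*√13) = 184 + 322/(47 + 13*√13)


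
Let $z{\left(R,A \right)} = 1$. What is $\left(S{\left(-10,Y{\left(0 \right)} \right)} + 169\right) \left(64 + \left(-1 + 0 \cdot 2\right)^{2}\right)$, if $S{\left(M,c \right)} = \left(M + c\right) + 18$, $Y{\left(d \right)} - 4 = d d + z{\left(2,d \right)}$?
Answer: $11830$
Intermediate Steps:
$Y{\left(d \right)} = 5 + d^{2}$ ($Y{\left(d \right)} = 4 + \left(d d + 1\right) = 4 + \left(d^{2} + 1\right) = 4 + \left(1 + d^{2}\right) = 5 + d^{2}$)
$S{\left(M,c \right)} = 18 + M + c$
$\left(S{\left(-10,Y{\left(0 \right)} \right)} + 169\right) \left(64 + \left(-1 + 0 \cdot 2\right)^{2}\right) = \left(\left(18 - 10 + \left(5 + 0^{2}\right)\right) + 169\right) \left(64 + \left(-1 + 0 \cdot 2\right)^{2}\right) = \left(\left(18 - 10 + \left(5 + 0\right)\right) + 169\right) \left(64 + \left(-1 + 0\right)^{2}\right) = \left(\left(18 - 10 + 5\right) + 169\right) \left(64 + \left(-1\right)^{2}\right) = \left(13 + 169\right) \left(64 + 1\right) = 182 \cdot 65 = 11830$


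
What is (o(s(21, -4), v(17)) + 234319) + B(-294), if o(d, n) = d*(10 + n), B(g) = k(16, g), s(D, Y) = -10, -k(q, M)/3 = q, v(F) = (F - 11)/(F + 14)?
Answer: 7259241/31 ≈ 2.3417e+5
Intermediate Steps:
v(F) = (-11 + F)/(14 + F)
k(q, M) = -3*q
B(g) = -48 (B(g) = -3*16 = -48)
(o(s(21, -4), v(17)) + 234319) + B(-294) = (-10*(10 + (-11 + 17)/(14 + 17)) + 234319) - 48 = (-10*(10 + 6/31) + 234319) - 48 = (-10*316/31 + 234319) - 48 = (-3160/31 + 234319) - 48 = 7260729/31 - 48 = 7259241/31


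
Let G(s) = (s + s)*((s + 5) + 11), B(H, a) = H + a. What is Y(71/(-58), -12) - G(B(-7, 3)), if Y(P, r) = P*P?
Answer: 327985/3364 ≈ 97.499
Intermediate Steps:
Y(P, r) = P**2
G(s) = 2*s*(16 + s) (G(s) = (2*s)*((5 + s) + 11) = (2*s)*(16 + s) = 2*s*(16 + s))
Y(71/(-58), -12) - G(B(-7, 3)) = (71/(-58))**2 - 2*(-7 + 3)*(16 + (-7 + 3)) = (71*(-1/58))**2 - 2*(-4)*(16 - 4) = (-71/58)**2 - 2*(-4)*12 = 5041/3364 - 1*(-96) = 5041/3364 + 96 = 327985/3364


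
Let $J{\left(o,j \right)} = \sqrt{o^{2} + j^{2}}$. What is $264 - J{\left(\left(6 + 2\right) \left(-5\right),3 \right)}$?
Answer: $264 - \sqrt{1609} \approx 223.89$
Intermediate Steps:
$J{\left(o,j \right)} = \sqrt{j^{2} + o^{2}}$
$264 - J{\left(\left(6 + 2\right) \left(-5\right),3 \right)} = 264 - \sqrt{3^{2} + \left(\left(6 + 2\right) \left(-5\right)\right)^{2}} = 264 - \sqrt{9 + \left(8 \left(-5\right)\right)^{2}} = 264 - \sqrt{9 + \left(-40\right)^{2}} = 264 - \sqrt{9 + 1600} = 264 - \sqrt{1609}$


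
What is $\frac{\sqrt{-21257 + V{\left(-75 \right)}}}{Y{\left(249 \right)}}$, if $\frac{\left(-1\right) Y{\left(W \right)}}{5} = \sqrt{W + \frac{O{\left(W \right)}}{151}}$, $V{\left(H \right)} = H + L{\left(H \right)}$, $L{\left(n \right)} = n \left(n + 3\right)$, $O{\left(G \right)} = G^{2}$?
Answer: $- \frac{i \sqrt{149756817}}{12450} \approx - 0.98293 i$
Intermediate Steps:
$L{\left(n \right)} = n \left(3 + n\right)$
$V{\left(H \right)} = H + H \left(3 + H\right)$
$Y{\left(W \right)} = - 5 \sqrt{W + \frac{W^{2}}{151}}$
$\frac{\sqrt{-21257 + V{\left(-75 \right)}}}{Y{\left(249 \right)}} = \frac{\sqrt{-21257 - 75 \left(4 - 75\right)}}{\left(- \frac{5}{151}\right) \sqrt{151} \sqrt{249 \left(151 + 249\right)}} = \frac{\sqrt{-21257 - -5325}}{\left(- \frac{5}{151}\right) \sqrt{151} \sqrt{249 \cdot 400}} = \frac{\sqrt{-21257 + 5325}}{\left(- \frac{5}{151}\right) \sqrt{151} \sqrt{99600}} = \frac{\sqrt{-15932}}{\left(- \frac{5}{151}\right) \sqrt{151} \cdot 20 \sqrt{249}} = \frac{2 i \sqrt{3983}}{\left(- \frac{100}{151}\right) \sqrt{37599}} = 2 i \sqrt{3983} \left(- \frac{\sqrt{37599}}{24900}\right) = - \frac{i \sqrt{149756817}}{12450}$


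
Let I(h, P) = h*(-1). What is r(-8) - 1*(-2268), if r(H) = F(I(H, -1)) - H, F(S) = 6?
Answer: 2282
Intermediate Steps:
I(h, P) = -h
r(H) = 6 - H
r(-8) - 1*(-2268) = (6 - 1*(-8)) - 1*(-2268) = (6 + 8) + 2268 = 14 + 2268 = 2282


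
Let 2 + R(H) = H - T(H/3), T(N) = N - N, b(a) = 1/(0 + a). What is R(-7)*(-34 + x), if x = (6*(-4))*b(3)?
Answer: 378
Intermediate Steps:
b(a) = 1/a
T(N) = 0
R(H) = -2 + H (R(H) = -2 + (H - 1*0) = -2 + (H + 0) = -2 + H)
x = -8 (x = (6*(-4))/3 = -24*⅓ = -8)
R(-7)*(-34 + x) = (-2 - 7)*(-34 - 8) = -9*(-42) = 378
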